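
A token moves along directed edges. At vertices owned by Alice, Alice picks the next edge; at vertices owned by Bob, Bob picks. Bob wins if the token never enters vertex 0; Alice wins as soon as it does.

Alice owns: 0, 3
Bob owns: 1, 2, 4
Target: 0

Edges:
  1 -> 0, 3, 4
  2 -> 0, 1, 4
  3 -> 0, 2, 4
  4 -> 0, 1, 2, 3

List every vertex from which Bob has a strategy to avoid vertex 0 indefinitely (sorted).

1, 2, 4

A0 = {0}
A1: add {3} — 3 (Alice) has 3→0.
A2 = A1; e.g. 1 (Bob) can still go to 4. Fixed point.
Alice's attractor = {0, 3}; Bob avoids the target exactly from the complement.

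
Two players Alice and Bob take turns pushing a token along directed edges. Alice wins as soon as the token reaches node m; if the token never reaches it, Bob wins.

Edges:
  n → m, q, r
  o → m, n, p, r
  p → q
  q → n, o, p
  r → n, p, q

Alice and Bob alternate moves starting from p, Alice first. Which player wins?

Bob

Track states (vertex, player-to-move).
A0 = {(m,Alice), (m,Bob)}
A1: add {(n,Alice), (o,Alice)}.
A2 = A1; e.g. (n,Bob) stays out. (p,Alice) never enters ⇒ Bob avoids the target.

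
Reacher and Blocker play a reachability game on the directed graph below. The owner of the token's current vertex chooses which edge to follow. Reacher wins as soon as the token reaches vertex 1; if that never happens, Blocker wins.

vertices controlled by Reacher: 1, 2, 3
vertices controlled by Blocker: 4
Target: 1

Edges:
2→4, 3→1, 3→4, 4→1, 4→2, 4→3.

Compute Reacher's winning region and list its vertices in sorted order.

1, 3

A0 = {1}
A1: add {3} — 3 (Reacher) has 3→1.
A2 = A1; e.g. 2 (Reacher) has no edge into A1. Fixed point.
Reacher's winning region = {1, 3}.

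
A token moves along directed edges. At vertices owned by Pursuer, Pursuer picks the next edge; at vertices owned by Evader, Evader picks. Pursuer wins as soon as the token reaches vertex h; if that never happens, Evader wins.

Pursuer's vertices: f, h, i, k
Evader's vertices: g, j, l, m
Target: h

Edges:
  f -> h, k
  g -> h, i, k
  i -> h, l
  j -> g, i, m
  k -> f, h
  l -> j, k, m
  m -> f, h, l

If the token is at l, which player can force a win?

Evader

A0 = {h}
A1: add {f, i, k} — f (Pursuer) has f→h; i (Pursuer) has i→h; k (Pursuer) has k→h.
A2: add {g} — g (Evader): all of {h, i, k} already in.
A3 = A2; e.g. j (Evader) can still go to m. Fixed point.
l never enters the attractor, so Evader can avoid the target forever.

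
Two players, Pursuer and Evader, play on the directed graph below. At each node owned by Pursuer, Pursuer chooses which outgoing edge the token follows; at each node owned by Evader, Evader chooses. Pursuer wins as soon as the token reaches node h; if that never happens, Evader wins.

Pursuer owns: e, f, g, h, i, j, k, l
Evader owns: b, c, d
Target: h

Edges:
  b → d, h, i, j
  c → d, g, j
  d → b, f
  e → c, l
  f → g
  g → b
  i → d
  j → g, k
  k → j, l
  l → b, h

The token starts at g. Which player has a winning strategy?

Evader

A0 = {h}
A1: add {l} — l (Pursuer) has l→h.
A2: add {e, k} — e (Pursuer) has e→l; k (Pursuer) has k→l.
A3: add {j} — j (Pursuer) has j→k.
A4 = A3; e.g. b (Evader) can still go to d. Fixed point.
g never enters the attractor, so Evader can avoid the target forever.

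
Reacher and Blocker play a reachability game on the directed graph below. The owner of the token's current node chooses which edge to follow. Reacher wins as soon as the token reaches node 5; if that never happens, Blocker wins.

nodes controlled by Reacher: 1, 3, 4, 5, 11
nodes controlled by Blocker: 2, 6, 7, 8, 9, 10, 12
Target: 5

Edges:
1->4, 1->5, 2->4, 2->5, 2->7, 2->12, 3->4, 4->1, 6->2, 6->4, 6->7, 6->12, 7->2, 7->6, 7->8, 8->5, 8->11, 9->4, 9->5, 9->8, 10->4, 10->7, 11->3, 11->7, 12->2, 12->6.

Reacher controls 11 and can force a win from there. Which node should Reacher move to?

3

A0 = {5}
A1: add {1} — 1 (Reacher) has 1→5.
A2: add {4} — 4 (Reacher) has 4→1.
A3: add {3} — 3 (Reacher) has 3→4.
A4: add {11} — 11 (Reacher) has 11→3.
A5: add {8} — 8 (Blocker): all of {5, 11} already in.
A6: add {9} — 9 (Blocker): all of {4, 5, 8} already in.
A7 = A6; e.g. 2 (Blocker) can still go to 7. Fixed point.
From 11, successor 3 is in the attractor (rank 3); the other successor 7 is not.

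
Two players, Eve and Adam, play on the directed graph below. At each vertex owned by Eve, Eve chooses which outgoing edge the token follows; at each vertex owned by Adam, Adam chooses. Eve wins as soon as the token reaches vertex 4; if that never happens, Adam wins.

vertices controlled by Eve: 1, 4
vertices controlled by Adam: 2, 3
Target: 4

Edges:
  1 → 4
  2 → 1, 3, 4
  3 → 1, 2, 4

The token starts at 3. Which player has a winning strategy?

Adam

A0 = {4}
A1: add {1} — 1 (Eve) has 1→4.
A2 = A1; e.g. 2 (Adam) can still go to 3. Fixed point.
3 never enters the attractor, so Adam can avoid the target forever.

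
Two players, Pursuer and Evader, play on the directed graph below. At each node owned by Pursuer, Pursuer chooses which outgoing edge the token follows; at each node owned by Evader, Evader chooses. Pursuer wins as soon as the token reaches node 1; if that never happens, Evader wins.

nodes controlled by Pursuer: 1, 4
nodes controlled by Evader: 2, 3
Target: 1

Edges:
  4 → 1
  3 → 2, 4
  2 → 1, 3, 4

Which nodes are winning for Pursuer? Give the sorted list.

A0 = {1}
A1: add {4} — 4 (Pursuer) has 4→1.
A2 = A1; e.g. 2 (Evader) can still go to 3. Fixed point.
Pursuer's winning region = {1, 4}.

1, 4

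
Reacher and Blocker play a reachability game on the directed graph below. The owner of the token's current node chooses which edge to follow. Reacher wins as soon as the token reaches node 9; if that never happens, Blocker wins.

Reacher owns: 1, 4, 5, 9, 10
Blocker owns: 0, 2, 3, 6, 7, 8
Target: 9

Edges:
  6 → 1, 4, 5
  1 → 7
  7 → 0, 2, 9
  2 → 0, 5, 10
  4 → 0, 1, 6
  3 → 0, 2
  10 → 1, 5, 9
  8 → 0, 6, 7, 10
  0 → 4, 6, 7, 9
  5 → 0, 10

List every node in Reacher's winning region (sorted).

5, 9, 10

A0 = {9}
A1: add {10} — 10 (Reacher) has 10→9.
A2: add {5} — 5 (Reacher) has 5→10.
A3 = A2; e.g. 0 (Blocker) can still go to 4. Fixed point.
Reacher's winning region = {5, 9, 10}.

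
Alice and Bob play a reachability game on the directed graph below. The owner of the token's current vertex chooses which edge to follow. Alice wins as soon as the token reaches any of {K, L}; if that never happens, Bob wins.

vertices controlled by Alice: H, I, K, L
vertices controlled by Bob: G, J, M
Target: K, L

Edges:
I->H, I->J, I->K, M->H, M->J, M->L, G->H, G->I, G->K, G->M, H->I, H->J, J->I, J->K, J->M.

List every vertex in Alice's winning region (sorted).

H, I, K, L

A0 = {K, L}
A1: add {I} — I (Alice) has I→K.
A2: add {H} — H (Alice) has H→I.
A3 = A2; e.g. G (Bob) can still go to M. Fixed point.
Alice's winning region = {H, I, K, L}.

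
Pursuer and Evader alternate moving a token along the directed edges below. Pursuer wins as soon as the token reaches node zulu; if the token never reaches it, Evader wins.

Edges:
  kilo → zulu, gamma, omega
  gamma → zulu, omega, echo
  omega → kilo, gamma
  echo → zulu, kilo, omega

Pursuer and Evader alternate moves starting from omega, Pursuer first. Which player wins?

Track states (vertex, player-to-move).
A0 = {(zulu,Pursuer), (zulu,Evader)}
A1: add {(kilo,Pursuer), (gamma,Pursuer), (echo,Pursuer)}.
A2: add {(omega,Evader)}.
A3 = A2; e.g. (kilo,Evader) stays out. (omega,Pursuer) never enters ⇒ Evader avoids the target.

Evader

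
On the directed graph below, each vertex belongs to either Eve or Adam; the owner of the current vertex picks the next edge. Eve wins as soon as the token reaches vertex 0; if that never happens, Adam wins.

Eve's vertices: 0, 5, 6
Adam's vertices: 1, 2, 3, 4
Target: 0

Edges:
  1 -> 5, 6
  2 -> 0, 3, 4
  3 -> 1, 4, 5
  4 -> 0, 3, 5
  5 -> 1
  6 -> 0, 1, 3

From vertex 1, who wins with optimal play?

Adam

A0 = {0}
A1: add {6} — 6 (Eve) has 6→0.
A2 = A1; e.g. 1 (Adam) can still go to 5. Fixed point.
1 never enters the attractor, so Adam can avoid the target forever.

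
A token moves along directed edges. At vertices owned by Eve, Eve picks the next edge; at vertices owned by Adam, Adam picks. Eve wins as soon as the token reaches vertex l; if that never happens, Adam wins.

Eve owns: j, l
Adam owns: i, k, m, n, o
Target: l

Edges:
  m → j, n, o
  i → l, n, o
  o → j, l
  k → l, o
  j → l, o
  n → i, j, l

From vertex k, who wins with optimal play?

A0 = {l}
A1: add {j} — j (Eve) has j→l.
A2: add {o} — o (Adam): all of {j, l} already in.
A3: add {k} — k (Adam): all of {l, o} already in.
A4 = A3; e.g. i (Adam) can still go to n. Fixed point.
k ∈ A3, so Eve can force the target.

Eve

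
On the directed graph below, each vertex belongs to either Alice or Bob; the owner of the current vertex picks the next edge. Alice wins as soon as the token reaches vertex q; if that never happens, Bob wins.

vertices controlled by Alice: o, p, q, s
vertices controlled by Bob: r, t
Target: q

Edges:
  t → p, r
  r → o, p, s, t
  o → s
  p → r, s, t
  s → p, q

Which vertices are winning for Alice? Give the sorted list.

o, p, q, s

A0 = {q}
A1: add {s} — s (Alice) has s→q.
A2: add {o, p} — o (Alice) has o→s; p (Alice) has p→s.
A3 = A2; e.g. r (Bob) can still go to t. Fixed point.
Alice's winning region = {o, p, q, s}.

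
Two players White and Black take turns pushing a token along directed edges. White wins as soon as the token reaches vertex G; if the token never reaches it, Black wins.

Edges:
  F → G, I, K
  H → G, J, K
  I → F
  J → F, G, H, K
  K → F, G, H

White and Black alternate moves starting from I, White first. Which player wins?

Black

Track states (vertex, player-to-move).
A0 = {(G,White), (G,Black)}
A1: add {(F,White), (H,White), (J,White), (K,White)}.
A2: add {(H,Black), (I,Black), (J,Black), (K,Black)}.
A3 = A2; e.g. (F,Black) stays out. (I,White) never enters ⇒ Black avoids the target.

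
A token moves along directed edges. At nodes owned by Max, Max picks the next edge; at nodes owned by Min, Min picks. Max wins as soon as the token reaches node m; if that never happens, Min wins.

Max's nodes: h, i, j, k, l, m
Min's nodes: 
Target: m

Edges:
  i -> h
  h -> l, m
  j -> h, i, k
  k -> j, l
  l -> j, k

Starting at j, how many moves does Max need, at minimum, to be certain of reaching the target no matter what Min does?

A0 = {m}
A1: add {h} — h (Max) has h→m.
A2: add {i, j} — i (Max) has i→h; j (Max) has j→h.
j enters the attractor at level 2, so Max can force the target in 2 moves from there.

2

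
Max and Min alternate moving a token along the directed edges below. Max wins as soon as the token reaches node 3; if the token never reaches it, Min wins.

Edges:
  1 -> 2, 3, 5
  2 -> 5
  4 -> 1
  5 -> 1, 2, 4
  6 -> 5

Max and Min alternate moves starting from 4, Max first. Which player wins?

Min

Track states (vertex, player-to-move).
A0 = {(3,Max), (3,Min)}
A1: add {(1,Max)}.
A2: add {(4,Min)}.
A3: add {(5,Max)}.
A4: add {(2,Min), (6,Min)}.
A5 = A4; e.g. (1,Min) stays out. (4,Max) never enters ⇒ Min avoids the target.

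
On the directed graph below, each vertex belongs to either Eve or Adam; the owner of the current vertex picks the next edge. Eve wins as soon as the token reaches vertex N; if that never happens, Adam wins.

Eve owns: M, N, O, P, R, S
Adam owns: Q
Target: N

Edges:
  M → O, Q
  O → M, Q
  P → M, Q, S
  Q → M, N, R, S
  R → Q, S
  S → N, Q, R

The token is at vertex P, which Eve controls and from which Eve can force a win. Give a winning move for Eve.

S

A0 = {N}
A1: add {S} — S (Eve) has S→N.
A2: add {P, R} — P (Eve) has P→S; R (Eve) has R→S.
A3 = A2; e.g. M (Eve) has no edge into A2. Fixed point.
From P, successor S is in the attractor (rank 1); the other successors M, Q are not.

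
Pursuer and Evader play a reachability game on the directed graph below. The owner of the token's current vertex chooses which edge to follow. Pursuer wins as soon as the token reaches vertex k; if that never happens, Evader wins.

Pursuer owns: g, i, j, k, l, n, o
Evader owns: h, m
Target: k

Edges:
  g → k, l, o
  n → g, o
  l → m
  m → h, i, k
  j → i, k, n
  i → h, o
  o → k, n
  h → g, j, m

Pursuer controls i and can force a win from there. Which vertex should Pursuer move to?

o

A0 = {k}
A1: add {g, j, o} — g (Pursuer) has g→k; j (Pursuer) has j→k; o (Pursuer) has o→k.
A2: add {i, n} — i (Pursuer) has i→o; n (Pursuer) has n→g.
A3 = A2; e.g. h (Evader) can still go to m. Fixed point.
From i, successor o is in the attractor (rank 1); the other successor h is not.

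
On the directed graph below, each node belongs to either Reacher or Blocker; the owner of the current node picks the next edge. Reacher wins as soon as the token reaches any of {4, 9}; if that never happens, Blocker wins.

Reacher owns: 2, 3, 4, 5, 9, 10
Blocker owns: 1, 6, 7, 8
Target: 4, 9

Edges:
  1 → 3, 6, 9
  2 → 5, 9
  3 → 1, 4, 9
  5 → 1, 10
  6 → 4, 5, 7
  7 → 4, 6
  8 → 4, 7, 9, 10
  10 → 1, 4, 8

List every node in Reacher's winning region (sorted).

2, 3, 4, 5, 9, 10

A0 = {4, 9}
A1: add {2, 3, 10} — 2 (Reacher) has 2→9; 3 (Reacher) has 3→4; 10 (Reacher) has 10→4.
A2: add {5} — 5 (Reacher) has 5→10.
A3 = A2; e.g. 1 (Blocker) can still go to 6. Fixed point.
Reacher's winning region = {2, 3, 4, 5, 9, 10}.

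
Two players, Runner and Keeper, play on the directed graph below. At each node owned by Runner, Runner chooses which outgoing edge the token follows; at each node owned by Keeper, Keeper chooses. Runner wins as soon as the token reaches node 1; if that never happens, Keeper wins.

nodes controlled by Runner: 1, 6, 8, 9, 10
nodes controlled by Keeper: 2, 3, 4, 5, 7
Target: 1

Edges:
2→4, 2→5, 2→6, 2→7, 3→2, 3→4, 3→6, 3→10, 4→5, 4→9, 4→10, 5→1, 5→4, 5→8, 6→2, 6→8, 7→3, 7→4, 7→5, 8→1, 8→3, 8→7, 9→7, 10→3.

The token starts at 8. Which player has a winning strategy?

A0 = {1}
A1: add {8} — 8 (Runner) has 8→1.
8 ∈ A1, so Runner can force the target.

Runner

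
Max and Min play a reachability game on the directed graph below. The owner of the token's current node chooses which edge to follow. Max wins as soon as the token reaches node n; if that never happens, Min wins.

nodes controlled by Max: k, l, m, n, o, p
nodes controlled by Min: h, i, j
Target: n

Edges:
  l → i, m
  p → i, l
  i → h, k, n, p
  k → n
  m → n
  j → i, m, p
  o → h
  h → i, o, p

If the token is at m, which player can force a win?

Max

A0 = {n}
A1: add {k, m} — k (Max) has k→n; m (Max) has m→n.
m ∈ A1, so Max can force the target.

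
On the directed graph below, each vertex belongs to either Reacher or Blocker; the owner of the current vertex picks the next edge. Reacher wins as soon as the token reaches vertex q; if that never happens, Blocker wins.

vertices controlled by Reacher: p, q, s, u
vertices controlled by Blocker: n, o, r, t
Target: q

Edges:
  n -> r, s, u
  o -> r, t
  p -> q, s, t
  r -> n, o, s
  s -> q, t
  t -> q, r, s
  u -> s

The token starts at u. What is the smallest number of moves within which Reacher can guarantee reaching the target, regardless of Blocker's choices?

2

A0 = {q}
A1: add {p, s} — p (Reacher) has p→q; s (Reacher) has s→q.
A2: add {u} — u (Reacher) has u→s.
A3 = A2; e.g. n (Blocker) can still go to r. Fixed point.
u enters the attractor at level 2, so Reacher can force the target in 2 moves from there.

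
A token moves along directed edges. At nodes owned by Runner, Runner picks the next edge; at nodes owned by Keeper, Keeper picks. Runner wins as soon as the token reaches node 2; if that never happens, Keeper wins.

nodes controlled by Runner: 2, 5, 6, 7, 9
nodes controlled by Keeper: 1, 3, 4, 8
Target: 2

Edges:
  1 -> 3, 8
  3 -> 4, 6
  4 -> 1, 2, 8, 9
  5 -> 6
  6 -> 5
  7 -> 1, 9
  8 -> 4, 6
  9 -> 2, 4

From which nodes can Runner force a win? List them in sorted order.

2, 7, 9

A0 = {2}
A1: add {9} — 9 (Runner) has 9→2.
A2: add {7} — 7 (Runner) has 7→9.
A3 = A2; e.g. 1 (Keeper) can still go to 3. Fixed point.
Runner's winning region = {2, 7, 9}.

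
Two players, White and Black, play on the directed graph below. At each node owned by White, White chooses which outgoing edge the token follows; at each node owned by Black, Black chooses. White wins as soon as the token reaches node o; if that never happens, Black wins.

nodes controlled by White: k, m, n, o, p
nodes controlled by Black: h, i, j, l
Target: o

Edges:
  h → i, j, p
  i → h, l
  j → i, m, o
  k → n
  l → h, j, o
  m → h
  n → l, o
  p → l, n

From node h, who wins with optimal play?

A0 = {o}
A1: add {n} — n (White) has n→o.
A2: add {k, p} — k (White) has k→n; p (White) has p→n.
A3 = A2; e.g. h (Black) can still go to i. Fixed point.
h never enters the attractor, so Black can avoid the target forever.

Black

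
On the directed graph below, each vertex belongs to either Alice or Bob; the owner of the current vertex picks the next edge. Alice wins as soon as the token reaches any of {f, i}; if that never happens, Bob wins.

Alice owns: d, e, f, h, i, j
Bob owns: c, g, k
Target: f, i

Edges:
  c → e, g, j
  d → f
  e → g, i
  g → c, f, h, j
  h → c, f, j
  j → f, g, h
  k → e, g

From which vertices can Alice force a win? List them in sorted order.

A0 = {f, i}
A1: add {d, e, h, j} — d (Alice) has d→f; e (Alice) has e→i; h (Alice) has h→f; j (Alice) has j→f.
A2 = A1; e.g. c (Bob) can still go to g. Fixed point.
Alice's winning region = {d, e, f, h, i, j}.

d, e, f, h, i, j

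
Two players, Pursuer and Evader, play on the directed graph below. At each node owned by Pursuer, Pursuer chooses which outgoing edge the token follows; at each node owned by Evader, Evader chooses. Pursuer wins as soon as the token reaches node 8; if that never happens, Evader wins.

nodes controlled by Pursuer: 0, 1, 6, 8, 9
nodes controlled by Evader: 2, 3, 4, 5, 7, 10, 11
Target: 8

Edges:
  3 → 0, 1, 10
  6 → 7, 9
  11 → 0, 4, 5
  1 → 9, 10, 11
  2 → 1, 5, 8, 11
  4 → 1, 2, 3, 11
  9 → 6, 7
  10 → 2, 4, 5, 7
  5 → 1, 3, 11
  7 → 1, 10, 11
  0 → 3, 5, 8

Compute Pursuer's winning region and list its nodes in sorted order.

0, 8

A0 = {8}
A1: add {0} — 0 (Pursuer) has 0→8.
A2 = A1; e.g. 1 (Pursuer) has no edge into A1. Fixed point.
Pursuer's winning region = {0, 8}.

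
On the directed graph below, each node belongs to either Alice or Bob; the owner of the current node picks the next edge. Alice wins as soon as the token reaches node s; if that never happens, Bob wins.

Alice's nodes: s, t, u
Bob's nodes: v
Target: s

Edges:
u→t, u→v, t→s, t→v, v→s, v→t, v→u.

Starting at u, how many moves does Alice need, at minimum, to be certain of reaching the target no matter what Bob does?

A0 = {s}
A1: add {t} — t (Alice) has t→s.
A2: add {u} — u (Alice) has u→t.
u enters the attractor at level 2, so Alice can force the target in 2 moves from there.

2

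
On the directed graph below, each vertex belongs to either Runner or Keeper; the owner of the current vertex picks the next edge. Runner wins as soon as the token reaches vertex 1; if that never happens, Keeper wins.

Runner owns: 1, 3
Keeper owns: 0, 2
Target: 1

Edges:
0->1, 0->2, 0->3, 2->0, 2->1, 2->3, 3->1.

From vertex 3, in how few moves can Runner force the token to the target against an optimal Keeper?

1

A0 = {1}
A1: add {3} — 3 (Runner) has 3→1.
A2 = A1; e.g. 0 (Keeper) can still go to 2. Fixed point.
3 enters the attractor at level 1, so Runner can force the target in 1 move from there.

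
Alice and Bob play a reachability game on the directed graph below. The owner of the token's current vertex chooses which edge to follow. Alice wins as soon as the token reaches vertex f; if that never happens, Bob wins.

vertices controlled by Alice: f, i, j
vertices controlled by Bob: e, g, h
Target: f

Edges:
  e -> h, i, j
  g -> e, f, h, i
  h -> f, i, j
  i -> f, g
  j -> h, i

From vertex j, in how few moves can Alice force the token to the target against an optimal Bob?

2

A0 = {f}
A1: add {i} — i (Alice) has i→f.
A2: add {j} — j (Alice) has j→i.
j enters the attractor at level 2, so Alice can force the target in 2 moves from there.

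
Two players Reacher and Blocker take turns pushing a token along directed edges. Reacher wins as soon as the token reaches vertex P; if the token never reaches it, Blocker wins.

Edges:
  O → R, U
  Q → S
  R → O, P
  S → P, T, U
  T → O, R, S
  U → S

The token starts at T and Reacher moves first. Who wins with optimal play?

Track states (vertex, player-to-move).
A0 = {(P,Reacher), (P,Blocker)}
A1: add {(R,Reacher), (S,Reacher)}.
A2: add {(Q,Blocker), (U,Blocker)}.
A3: add {(O,Reacher)}.
A4: add {(R,Blocker), (T,Blocker)}.
A5: add {(T,Reacher)}.
(T,Reacher) ∈ A5 ⇒ Reacher forces the target.

Reacher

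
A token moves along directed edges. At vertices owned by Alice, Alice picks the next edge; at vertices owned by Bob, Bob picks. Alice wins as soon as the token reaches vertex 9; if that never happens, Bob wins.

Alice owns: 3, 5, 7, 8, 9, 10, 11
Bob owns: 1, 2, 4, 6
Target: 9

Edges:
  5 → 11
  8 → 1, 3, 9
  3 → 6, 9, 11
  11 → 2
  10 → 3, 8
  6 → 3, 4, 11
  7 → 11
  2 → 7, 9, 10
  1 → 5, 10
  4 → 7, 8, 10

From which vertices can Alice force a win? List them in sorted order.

3, 8, 9, 10

A0 = {9}
A1: add {3, 8} — 3 (Alice) has 3→9; 8 (Alice) has 8→9.
A2: add {10} — 10 (Alice) has 10→3.
A3 = A2; e.g. 1 (Bob) can still go to 5. Fixed point.
Alice's winning region = {3, 8, 9, 10}.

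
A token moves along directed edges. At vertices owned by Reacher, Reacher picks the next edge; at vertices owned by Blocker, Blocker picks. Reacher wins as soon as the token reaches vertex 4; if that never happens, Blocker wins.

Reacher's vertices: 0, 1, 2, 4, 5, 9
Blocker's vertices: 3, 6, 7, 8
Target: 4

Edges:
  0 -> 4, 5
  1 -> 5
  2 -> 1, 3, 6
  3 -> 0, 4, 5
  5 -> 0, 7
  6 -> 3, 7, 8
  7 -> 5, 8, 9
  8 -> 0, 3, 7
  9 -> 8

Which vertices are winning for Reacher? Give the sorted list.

A0 = {4}
A1: add {0} — 0 (Reacher) has 0→4.
A2: add {5} — 5 (Reacher) has 5→0.
A3: add {1, 3} — 1 (Reacher) has 1→5; 3 (Blocker): all of {0, 4, 5} already in.
A4: add {2} — 2 (Reacher) has 2→1.
A5 = A4; e.g. 6 (Blocker) can still go to 7. Fixed point.
Reacher's winning region = {0, 1, 2, 3, 4, 5}.

0, 1, 2, 3, 4, 5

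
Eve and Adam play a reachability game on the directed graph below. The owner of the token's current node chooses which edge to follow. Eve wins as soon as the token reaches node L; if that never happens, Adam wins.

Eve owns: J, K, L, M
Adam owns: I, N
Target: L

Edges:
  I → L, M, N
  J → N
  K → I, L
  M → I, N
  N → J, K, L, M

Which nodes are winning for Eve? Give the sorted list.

A0 = {L}
A1: add {K} — K (Eve) has K→L.
A2 = A1; e.g. I (Adam) can still go to M. Fixed point.
Eve's winning region = {K, L}.

K, L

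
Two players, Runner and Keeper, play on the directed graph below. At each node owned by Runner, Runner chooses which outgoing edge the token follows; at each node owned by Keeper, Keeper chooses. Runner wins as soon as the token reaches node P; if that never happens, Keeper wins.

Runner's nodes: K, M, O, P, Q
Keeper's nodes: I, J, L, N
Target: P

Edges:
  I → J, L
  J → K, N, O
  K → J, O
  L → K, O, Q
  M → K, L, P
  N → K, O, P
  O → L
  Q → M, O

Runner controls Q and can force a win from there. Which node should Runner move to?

A0 = {P}
A1: add {M} — M (Runner) has M→P.
A2: add {Q} — Q (Runner) has Q→M.
A3 = A2; e.g. I (Keeper) can still go to J. Fixed point.
From Q, successor M is in the attractor (rank 1); the other successor O is not.

M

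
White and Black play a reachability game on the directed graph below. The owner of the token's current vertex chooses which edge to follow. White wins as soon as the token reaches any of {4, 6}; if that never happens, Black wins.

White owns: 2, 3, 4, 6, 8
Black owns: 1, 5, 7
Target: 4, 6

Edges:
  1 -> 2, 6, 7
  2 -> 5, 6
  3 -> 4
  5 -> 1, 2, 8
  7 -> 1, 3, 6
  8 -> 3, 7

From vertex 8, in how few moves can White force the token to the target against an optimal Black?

2

A0 = {4, 6}
A1: add {2, 3} — 2 (White) has 2→6; 3 (White) has 3→4.
A2: add {8} — 8 (White) has 8→3.
A3 = A2; e.g. 1 (Black) can still go to 7. Fixed point.
8 enters the attractor at level 2, so White can force the target in 2 moves from there.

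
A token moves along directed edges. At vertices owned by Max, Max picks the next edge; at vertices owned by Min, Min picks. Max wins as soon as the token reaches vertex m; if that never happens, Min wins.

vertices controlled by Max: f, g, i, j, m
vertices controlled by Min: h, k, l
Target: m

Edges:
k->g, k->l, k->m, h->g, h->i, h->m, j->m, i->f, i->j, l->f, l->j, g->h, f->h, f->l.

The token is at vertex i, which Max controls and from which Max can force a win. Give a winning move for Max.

j

A0 = {m}
A1: add {j} — j (Max) has j→m.
A2: add {i} — i (Max) has i→j.
A3 = A2; e.g. f (Max) has no edge into A2. Fixed point.
From i, successor j is in the attractor (rank 1); the other successor f is not.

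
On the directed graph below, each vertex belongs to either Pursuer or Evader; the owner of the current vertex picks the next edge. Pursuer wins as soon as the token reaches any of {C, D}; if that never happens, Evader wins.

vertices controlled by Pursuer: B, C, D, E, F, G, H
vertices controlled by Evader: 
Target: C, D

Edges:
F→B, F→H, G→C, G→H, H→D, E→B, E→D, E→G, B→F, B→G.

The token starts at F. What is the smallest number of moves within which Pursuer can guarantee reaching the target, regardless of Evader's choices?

2

A0 = {C, D}
A1: add {E, G, H} — E (Pursuer) has E→D; G (Pursuer) has G→C; H (Pursuer) has H→D.
A2: add {B, F} — B (Pursuer) has B→G; F (Pursuer) has F→H.
A2 = all vertices. Fixed point.
F enters the attractor at level 2, so Pursuer can force the target in 2 moves from there.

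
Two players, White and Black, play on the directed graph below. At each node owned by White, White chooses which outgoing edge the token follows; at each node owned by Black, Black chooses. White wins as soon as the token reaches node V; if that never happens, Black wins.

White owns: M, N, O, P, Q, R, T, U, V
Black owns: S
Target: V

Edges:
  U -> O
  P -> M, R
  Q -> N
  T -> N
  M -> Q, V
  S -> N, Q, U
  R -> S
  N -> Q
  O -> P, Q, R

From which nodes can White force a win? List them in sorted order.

M, O, P, U, V

A0 = {V}
A1: add {M} — M (White) has M→V.
A2: add {P} — P (White) has P→M.
A3: add {O} — O (White) has O→P.
A4: add {U} — U (White) has U→O.
A5 = A4; e.g. N (White) has no edge into A4. Fixed point.
White's winning region = {M, O, P, U, V}.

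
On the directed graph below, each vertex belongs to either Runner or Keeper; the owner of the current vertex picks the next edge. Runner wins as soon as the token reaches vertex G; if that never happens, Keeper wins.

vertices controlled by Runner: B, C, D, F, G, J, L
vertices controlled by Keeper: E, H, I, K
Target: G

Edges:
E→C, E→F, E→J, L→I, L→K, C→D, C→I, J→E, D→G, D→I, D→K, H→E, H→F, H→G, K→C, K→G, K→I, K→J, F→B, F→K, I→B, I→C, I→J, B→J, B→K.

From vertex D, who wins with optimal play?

Runner

A0 = {G}
A1: add {D} — D (Runner) has D→G.
D ∈ A1, so Runner can force the target.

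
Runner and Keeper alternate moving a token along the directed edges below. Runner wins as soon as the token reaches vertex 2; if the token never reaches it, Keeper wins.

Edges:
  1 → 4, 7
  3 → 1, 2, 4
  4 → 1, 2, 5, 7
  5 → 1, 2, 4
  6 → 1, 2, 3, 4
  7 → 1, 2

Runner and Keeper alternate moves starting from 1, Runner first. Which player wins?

Track states (vertex, player-to-move).
A0 = {(2,Runner), (2,Keeper)}
A1: add {(3,Runner), (4,Runner), (5,Runner), (6,Runner), (7,Runner)}.
A2: add {(1,Keeper)}.
A3 = A2; e.g. (1,Runner) stays out. (1,Runner) never enters ⇒ Keeper avoids the target.

Keeper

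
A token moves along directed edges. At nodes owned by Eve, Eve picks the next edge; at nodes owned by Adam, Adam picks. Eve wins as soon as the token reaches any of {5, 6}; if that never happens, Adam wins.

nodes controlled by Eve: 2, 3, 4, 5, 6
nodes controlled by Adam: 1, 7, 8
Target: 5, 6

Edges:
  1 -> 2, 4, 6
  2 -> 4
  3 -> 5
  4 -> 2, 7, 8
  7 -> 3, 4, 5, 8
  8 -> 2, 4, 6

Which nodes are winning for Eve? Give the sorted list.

A0 = {5, 6}
A1: add {3} — 3 (Eve) has 3→5.
A2 = A1; e.g. 1 (Adam) can still go to 2. Fixed point.
Eve's winning region = {3, 5, 6}.

3, 5, 6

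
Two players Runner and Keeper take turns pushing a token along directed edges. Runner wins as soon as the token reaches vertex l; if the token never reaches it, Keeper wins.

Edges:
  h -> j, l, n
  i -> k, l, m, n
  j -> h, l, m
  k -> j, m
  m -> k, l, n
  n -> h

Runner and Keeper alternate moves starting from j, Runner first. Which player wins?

Track states (vertex, player-to-move).
A0 = {(l,Runner), (l,Keeper)}
A1: add {(h,Runner), (i,Runner), (j,Runner), (m,Runner)}.
(j,Runner) ∈ A1 ⇒ Runner forces the target.

Runner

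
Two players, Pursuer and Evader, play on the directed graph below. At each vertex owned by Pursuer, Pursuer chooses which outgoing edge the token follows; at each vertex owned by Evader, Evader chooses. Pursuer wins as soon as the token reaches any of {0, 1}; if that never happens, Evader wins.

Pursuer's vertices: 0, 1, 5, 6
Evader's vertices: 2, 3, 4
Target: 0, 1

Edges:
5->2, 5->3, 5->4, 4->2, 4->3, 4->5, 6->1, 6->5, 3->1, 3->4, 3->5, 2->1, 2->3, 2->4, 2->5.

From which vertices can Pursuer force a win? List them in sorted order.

0, 1, 6

A0 = {0, 1}
A1: add {6} — 6 (Pursuer) has 6→1.
A2 = A1; e.g. 2 (Evader) can still go to 3. Fixed point.
Pursuer's winning region = {0, 1, 6}.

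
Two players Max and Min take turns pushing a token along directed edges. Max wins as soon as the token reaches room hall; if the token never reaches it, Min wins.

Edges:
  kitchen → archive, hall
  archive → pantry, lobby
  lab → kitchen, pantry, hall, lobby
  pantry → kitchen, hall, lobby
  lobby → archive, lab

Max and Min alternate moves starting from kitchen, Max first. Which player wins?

Max

Track states (vertex, player-to-move).
A0 = {(hall,Max), (hall,Min)}
A1: add {(kitchen,Max), (lab,Max), (pantry,Max)}.
(kitchen,Max) ∈ A1 ⇒ Max forces the target.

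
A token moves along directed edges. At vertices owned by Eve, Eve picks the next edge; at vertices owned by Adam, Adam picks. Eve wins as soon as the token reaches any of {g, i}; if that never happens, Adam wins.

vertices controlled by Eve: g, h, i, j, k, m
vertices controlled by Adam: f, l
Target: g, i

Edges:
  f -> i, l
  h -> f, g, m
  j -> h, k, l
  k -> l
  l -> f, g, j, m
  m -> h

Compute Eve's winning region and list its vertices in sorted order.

g, h, i, j, m

A0 = {g, i}
A1: add {h} — h (Eve) has h→g.
A2: add {j, m} — j (Eve) has j→h; m (Eve) has m→h.
A3 = A2; e.g. f (Adam) can still go to l. Fixed point.
Eve's winning region = {g, h, i, j, m}.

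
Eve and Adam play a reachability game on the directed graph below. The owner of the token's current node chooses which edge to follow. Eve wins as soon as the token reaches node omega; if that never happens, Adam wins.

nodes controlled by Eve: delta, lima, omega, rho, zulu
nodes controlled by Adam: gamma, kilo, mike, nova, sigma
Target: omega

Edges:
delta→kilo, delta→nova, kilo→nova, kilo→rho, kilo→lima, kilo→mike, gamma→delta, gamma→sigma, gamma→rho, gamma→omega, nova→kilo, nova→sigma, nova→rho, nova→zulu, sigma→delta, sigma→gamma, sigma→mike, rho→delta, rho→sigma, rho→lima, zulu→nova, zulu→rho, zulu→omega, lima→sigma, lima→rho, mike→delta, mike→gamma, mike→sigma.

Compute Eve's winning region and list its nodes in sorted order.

A0 = {omega}
A1: add {zulu} — zulu (Eve) has zulu→omega.
A2 = A1; e.g. delta (Eve) has no edge into A1. Fixed point.
Eve's winning region = {omega, zulu}.

omega, zulu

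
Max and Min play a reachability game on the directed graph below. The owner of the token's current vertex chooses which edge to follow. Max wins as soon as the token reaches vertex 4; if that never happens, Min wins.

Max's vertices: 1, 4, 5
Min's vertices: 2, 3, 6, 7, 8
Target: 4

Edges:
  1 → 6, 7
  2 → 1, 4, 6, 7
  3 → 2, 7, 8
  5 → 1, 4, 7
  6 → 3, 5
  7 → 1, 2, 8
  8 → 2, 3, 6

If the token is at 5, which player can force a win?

Max

A0 = {4}
A1: add {5} — 5 (Max) has 5→4.
A2 = A1; e.g. 1 (Max) has no edge into A1. Fixed point.
5 ∈ A1, so Max can force the target.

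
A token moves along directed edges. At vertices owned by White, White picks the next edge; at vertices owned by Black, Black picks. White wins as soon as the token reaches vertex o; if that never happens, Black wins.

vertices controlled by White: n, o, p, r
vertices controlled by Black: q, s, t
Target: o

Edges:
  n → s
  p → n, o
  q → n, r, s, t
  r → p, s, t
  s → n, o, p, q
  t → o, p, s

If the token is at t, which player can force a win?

A0 = {o}
A1: add {p} — p (White) has p→o.
A2: add {r} — r (White) has r→p.
A3 = A2; e.g. n (White) has no edge into A2. Fixed point.
t never enters the attractor, so Black can avoid the target forever.

Black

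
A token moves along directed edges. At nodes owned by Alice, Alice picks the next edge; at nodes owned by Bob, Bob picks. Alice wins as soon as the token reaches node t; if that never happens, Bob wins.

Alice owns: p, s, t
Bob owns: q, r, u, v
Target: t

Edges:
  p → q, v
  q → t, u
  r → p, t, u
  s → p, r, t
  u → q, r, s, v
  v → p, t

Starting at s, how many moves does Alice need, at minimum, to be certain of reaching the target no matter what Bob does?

A0 = {t}
A1: add {s} — s (Alice) has s→t.
A2 = A1; e.g. p (Alice) has no edge into A1. Fixed point.
s enters the attractor at level 1, so Alice can force the target in 1 move from there.

1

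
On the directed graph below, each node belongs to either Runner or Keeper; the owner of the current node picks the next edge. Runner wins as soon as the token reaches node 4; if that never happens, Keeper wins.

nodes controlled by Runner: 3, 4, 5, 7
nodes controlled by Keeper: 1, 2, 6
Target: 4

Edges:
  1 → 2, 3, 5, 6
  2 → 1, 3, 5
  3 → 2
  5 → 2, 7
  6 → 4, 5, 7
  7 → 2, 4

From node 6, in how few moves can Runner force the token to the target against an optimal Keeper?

A0 = {4}
A1: add {7} — 7 (Runner) has 7→4.
A2: add {5} — 5 (Runner) has 5→7.
A3: add {6} — 6 (Keeper): all of {4, 5, 7} already in.
A4 = A3; e.g. 1 (Keeper) can still go to 2. Fixed point.
6 enters the attractor at level 3, so Runner can force the target in 3 moves from there.

3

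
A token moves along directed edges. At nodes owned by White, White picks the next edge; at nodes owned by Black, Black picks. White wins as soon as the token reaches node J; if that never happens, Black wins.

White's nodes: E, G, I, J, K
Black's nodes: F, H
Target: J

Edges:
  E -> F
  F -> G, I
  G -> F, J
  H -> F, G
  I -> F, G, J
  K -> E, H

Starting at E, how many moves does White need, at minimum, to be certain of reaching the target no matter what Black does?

A0 = {J}
A1: add {G, I} — G (White) has G→J; I (White) has I→J.
A2: add {F} — F (Black): all of {G, I} already in.
A3: add {E, H} — E (White) has E→F; H (Black): all of {F, G} already in.
E enters the attractor at level 3, so White can force the target in 3 moves from there.

3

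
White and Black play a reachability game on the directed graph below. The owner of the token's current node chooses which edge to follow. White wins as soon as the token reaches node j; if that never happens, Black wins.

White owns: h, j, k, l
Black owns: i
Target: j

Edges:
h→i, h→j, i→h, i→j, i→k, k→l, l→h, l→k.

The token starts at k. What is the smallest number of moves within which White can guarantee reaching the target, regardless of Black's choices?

3

A0 = {j}
A1: add {h} — h (White) has h→j.
A2: add {l} — l (White) has l→h.
A3: add {k} — k (White) has k→l.
k enters the attractor at level 3, so White can force the target in 3 moves from there.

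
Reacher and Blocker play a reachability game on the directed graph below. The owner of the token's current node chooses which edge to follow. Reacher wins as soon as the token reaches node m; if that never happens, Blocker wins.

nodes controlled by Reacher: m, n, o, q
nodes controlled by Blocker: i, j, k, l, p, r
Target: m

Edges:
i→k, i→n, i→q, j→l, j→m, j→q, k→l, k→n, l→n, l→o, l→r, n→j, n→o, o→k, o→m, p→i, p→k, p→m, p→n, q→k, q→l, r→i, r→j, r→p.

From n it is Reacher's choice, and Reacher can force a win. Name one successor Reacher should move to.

o

A0 = {m}
A1: add {o} — o (Reacher) has o→m.
A2: add {n} — n (Reacher) has n→o.
A3 = A2; e.g. i (Blocker) can still go to k. Fixed point.
From n, successor o is in the attractor (rank 1); the other successor j is not.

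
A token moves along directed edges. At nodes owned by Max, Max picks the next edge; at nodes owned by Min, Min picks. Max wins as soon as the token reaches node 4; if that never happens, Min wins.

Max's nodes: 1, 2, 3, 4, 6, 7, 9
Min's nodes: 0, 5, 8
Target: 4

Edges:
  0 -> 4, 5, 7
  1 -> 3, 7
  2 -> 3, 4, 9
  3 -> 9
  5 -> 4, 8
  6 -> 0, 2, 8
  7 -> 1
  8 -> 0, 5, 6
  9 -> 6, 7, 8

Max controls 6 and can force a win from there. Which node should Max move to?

A0 = {4}
A1: add {2} — 2 (Max) has 2→4.
A2: add {6} — 6 (Max) has 6→2.
A3: add {9} — 9 (Max) has 9→6.
A4: add {3} — 3 (Max) has 3→9.
A5: add {1} — 1 (Max) has 1→3.
A6: add {7} — 7 (Max) has 7→1.
A7 = A6; e.g. 0 (Min) can still go to 5. Fixed point.
From 6, successor 2 is in the attractor (rank 1); the other successors 0, 8 are not.

2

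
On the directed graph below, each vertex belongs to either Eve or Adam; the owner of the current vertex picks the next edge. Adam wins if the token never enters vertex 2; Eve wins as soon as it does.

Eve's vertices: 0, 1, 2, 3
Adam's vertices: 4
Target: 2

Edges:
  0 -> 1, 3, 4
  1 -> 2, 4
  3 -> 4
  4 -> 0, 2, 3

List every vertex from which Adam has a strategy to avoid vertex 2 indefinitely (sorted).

3, 4

A0 = {2}
A1: add {1} — 1 (Eve) has 1→2.
A2: add {0} — 0 (Eve) has 0→1.
A3 = A2; e.g. 3 (Eve) has no edge into A2. Fixed point.
Eve's attractor = {0, 1, 2}; Adam avoids the target exactly from the complement.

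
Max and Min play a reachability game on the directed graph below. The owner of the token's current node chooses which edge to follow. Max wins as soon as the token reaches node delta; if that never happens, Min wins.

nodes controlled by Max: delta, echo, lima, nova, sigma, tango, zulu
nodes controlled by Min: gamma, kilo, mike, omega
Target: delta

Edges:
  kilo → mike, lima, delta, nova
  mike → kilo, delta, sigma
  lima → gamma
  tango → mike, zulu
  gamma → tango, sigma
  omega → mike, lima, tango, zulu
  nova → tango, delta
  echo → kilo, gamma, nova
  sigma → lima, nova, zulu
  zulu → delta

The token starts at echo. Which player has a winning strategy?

A0 = {delta}
A1: add {nova, zulu} — nova (Max) has nova→delta; zulu (Max) has zulu→delta.
A2: add {echo, sigma, tango} — tango (Max) has tango→zulu; echo (Max) has echo→nova; sigma (Max) has sigma→nova.
echo ∈ A2, so Max can force the target.

Max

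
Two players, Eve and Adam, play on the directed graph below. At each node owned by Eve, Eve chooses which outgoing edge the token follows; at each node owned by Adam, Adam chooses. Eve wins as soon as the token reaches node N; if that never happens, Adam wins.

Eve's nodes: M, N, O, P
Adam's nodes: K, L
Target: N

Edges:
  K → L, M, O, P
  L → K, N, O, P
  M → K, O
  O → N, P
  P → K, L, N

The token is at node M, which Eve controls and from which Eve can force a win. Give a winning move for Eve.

A0 = {N}
A1: add {O, P} — O (Eve) has O→N; P (Eve) has P→N.
A2: add {M} — M (Eve) has M→O.
A3 = A2; e.g. K (Adam) can still go to L. Fixed point.
From M, successor O is in the attractor (rank 1); the other successor K is not.

O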